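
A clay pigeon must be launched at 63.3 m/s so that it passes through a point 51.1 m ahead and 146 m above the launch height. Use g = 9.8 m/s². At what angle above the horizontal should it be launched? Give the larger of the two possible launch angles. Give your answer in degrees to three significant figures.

Trajectory: y = x tanθ − g x² (1 + tan²θ)/(2v₀²). With x = 51.1, y = 146, v₀ = 63.3, g = 9.80:
3.193 tan²θ − 51.1 tanθ + (149.2) = 0.
tanθ = [51.1 ± √(51.1² − 4 × 3.193 × (149.2))] / (2 × 3.193) = (51.1 ± 26.56) / 6.386, giving tanθ = 3.842 or 12.16.
θ = 75.41° or 85.30°; the larger is 85.30°.

85.3°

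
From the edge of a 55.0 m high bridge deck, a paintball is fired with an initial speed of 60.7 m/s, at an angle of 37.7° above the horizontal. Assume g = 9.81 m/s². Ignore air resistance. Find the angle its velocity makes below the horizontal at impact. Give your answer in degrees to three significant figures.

Horizontal component vₓ = 60.70 cos 37.7° = 48.03 m/s; vertical v_y0 = 60.70 sin 37.7° = 37.12 m/s.
The projectile lands when y = 55.0 + (37.12) t − ½·9.81·t² = 0. Positive root: t = (37.12 + √(37.12² + 2·9.81·55.0)) / 9.81 = (37.12 + 49.57) / 9.81 = 8.837 s.
At impact: v_y = v_y0 − g t = −49.57 m/s; vₓ = 48.03 m/s.
Angle below horizontal: arctan(|v_y|/vₓ) = arctan(49.57/48.03) = 45.90°.

45.9°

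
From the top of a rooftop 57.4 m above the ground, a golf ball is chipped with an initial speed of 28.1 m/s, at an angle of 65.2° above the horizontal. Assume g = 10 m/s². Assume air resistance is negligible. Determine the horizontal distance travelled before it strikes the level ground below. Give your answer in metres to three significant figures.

80.1 m

Components: vₓ = 28.10 cos 65.2° = 11.79 m/s, v_y0 = 28.10 sin 65.2° = 25.51 m/s.
With up positive and y = 0 at the ground: y(t) = 57.4 + (25.51) t − 5.000 t². Setting y = 0 and taking the positive root: t = [25.51 + √(25.51² + 2·10.0·57.4)] / 10.0 = (25.51 + 42.41) / 10.0 = 6.792 s.
Horizontal distance: R = vₓ t = 11.79 × 6.792 = 80.05 m.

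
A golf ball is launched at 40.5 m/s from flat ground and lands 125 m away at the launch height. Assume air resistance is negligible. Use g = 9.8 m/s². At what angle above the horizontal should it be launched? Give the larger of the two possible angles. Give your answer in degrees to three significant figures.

From R = (v₀²/g) sin 2θ: sin 2θ = 9.80 × 125 / 1640.2 = 0.7468.
2θ = 48.32° or 180° − 48.32° = 131.7°, so θ = 24.16° or 65.84°.
The larger angle is 65.84°.

65.8°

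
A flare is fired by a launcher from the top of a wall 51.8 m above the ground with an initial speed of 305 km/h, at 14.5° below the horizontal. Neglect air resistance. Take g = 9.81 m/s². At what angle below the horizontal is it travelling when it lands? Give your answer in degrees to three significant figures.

Convert: 305 km/h = 305/3.6 = 84.72 m/s.
Horizontal component vₓ = 84.72 cos 14.5° = 82.02 m/s; vertical v_y0 = −21.21 m/s (downward).
The projectile lands when y = 51.8 + (−21.21) t − ½·9.81·t² = 0. Positive root: t = (−21.21 + √(21.21² + 2·9.81·51.8)) / 9.81 = (−21.21 + 38.29) / 9.81 = 1.741 s.
At impact: v_y = v_y0 − g t = −38.29 m/s; vₓ = 82.02 m/s.
Angle below horizontal: arctan(|v_y|/vₓ) = arctan(38.29/82.02) = 25.03°.

25.0°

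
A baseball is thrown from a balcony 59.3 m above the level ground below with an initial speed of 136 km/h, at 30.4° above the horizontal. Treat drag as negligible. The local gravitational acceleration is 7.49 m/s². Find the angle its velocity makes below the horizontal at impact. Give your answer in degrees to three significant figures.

Convert: 136 km/h = 136/3.6 = 37.78 m/s.
vₓ = 37.78 cos 30.4° = 32.58 m/s; v_y0 = 37.78 sin 30.4° = 19.12 m/s.
With up positive and y = 0 at the ground: y(t) = 59.3 + (19.12) t − 3.745 t². Setting y = 0 and taking the positive root: t = [19.12 + √(19.12² + 2·7.49·59.3)] / 7.49 = (19.12 + 35.41) / 7.49 = 7.280 s.
At impact: v_y = v_y0 − g t = −35.41 m/s; vₓ = 32.58 m/s.
Angle below horizontal: arctan(|v_y|/vₓ) = arctan(35.41/32.58) = 47.38°.

47.4°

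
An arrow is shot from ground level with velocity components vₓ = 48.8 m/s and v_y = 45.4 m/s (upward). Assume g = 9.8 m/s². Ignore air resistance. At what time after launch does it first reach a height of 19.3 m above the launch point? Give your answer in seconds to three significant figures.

0.447 s

Require v_y0 t − ½ g t² = 19.3, i.e. 4.900 t² − 45.40 t + 19.3 = 0.
t = [45.40 ± √(45.40² − 2·9.80·19.3)] / 9.80 = (45.40 ± 41.02) / 9.80, so t = 0.4466 s or t = 8.819 s.
The first (ascending) time is 0.4466 s.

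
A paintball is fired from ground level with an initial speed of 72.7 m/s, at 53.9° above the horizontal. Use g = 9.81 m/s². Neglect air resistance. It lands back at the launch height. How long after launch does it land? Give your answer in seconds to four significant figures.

Components: vₓ = 72.70 cos 53.9° = 42.83 m/s, v_y0 = 72.70 sin 53.9° = 58.74 m/s.
It returns to y = 0 when t = 2 v_y0 / g = 2(58.74)/9.81 = 11.98 s.

11.98 s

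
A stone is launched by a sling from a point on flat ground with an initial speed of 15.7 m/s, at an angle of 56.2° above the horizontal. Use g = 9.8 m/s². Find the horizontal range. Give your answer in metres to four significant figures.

23.25 m

Resolve: vₓ = 15.70 cos 56.2° = 8.734 m/s and v_y0 = 15.70 sin 56.2° = 13.05 m/s.
Time aloft: T = 2 v_y0 / g = 2 × 13.05 / 9.80 = 2.663 s.
Horizontal distance R = vₓ T = 8.734 × 2.663 = 23.25 m.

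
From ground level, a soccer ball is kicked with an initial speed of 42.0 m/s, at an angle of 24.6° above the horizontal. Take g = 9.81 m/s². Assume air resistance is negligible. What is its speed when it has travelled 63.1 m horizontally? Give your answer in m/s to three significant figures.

Horizontal component vₓ = 42.00 cos 24.6° = 38.19 m/s; vertical v_y0 = 42.00 sin 24.6° = 17.48 m/s.
x = vₓ t ⇒ t = 63.1/38.19 = 1.652 s.
Vertical velocity there: v_y = v_y0 − g t = 17.48 − 9.81 × 1.652 = 1.274 m/s.
Speed: √(vₓ² + v_y²) = √(38.19² + 1.274²) = 38.21 m/s.

38.2 m/s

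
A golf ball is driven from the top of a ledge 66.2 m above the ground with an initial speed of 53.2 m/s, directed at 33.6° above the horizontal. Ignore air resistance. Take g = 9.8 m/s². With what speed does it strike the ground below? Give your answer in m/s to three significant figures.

vₓ = 53.20 cos 33.6° = 44.31 m/s; v_y0 = 53.20 sin 33.6° = 29.44 m/s.
The projectile lands when y = 66.2 + (29.44) t − ½·9.80·t² = 0. Positive root: t = (29.44 + √(29.44² + 2·9.80·66.2)) / 9.80 = (29.44 + 46.52) / 9.80 = 7.751 s.
Vertical velocity at impact: v_y = v_y0 − g t = 29.44 − 9.80 × 7.751 = −46.52 m/s.
Speed: |v| = √(vₓ² + v_y²) = √(44.31² + 46.52²) = 64.25 m/s.

64.2 m/s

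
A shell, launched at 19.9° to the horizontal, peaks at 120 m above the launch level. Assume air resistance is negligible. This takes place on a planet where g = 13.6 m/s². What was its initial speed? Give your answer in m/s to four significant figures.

167.8 m/s

At the peak v_y = 0, so v_y0 = √(2gH) = √(2 × 13.6 × 120) = 57.13 m/s.
v_y0 = v₀ sin θ ⇒ v₀ = 57.13 / sin 19.9° = 167.8 m/s.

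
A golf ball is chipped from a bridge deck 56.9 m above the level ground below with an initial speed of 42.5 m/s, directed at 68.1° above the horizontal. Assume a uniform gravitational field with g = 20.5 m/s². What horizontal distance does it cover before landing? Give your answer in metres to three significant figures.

78.7 m

Resolve: vₓ = 42.50 cos 68.1° = 15.85 m/s and v_y0 = 42.50 sin 68.1° = 39.43 m/s.
The projectile lands when y = 56.9 + (39.43) t − ½·20.5·t² = 0. Positive root: t = (39.43 + √(39.43² + 2·20.5·56.9)) / 20.5 = (39.43 + 62.35) / 20.5 = 4.965 s.
Horizontal distance: R = vₓ t = 15.85 × 4.965 = 78.71 m.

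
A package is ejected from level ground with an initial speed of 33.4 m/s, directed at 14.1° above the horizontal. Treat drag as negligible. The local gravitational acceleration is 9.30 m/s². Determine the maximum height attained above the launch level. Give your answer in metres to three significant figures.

3.56 m

Horizontal component vₓ = 33.40 cos 14.1° = 32.39 m/s; vertical v_y0 = 33.40 sin 14.1° = 8.137 m/s.
At the apex v_y = 0, so H = v_y0²/(2g) = 8.137²/18.60 = 3.559 m.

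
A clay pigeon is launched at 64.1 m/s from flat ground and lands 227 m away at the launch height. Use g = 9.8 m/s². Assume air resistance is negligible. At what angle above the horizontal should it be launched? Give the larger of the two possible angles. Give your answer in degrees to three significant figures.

From R = (v₀²/g) sin 2θ: sin 2θ = 9.80 × 227 / 4108.8 = 0.5414.
2θ = 32.78° or 180° − 32.78° = 147.2°, so θ = 16.39° or 73.61°.
The larger angle is 73.61°.

73.6°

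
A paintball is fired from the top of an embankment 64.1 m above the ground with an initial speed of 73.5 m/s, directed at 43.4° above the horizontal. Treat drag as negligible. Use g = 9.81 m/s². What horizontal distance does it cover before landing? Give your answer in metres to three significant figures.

Horizontal component vₓ = 73.50 cos 43.4° = 53.40 m/s; vertical v_y0 = 73.50 sin 43.4° = 50.50 m/s.
Vertical motion (up positive, ground at y = 0): 4.905 t² − (50.50) t − 64.1 = 0, so t = (50.50 + √(50.50² + 2·9.81·64.1)) / 9.81 = (50.50 + 61.71) / 9.81 = 11.44 s.
Horizontal distance: R = vₓ t = 53.40 × 11.44 = 610.8 m.

611 m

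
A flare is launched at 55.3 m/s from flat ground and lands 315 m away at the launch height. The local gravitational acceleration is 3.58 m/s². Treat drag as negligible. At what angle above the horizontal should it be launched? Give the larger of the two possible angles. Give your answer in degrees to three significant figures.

Level-ground range R = v₀² sin(2θ)/g ⇒ sin(2θ) = gR/v₀² = 3.58 × 315 / 55.3² = 0.3688.
2θ = 21.64° or 180° − 21.64° = 158.4°, so θ = 10.82° or 79.18°.
The larger angle is 79.18°.

79.2°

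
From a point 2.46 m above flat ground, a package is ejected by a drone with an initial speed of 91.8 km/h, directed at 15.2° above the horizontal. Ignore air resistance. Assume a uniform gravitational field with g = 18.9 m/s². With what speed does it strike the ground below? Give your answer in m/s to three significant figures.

Convert: 91.8 km/h = 91.8/3.6 = 25.50 m/s.
Components: vₓ = 25.50 cos 15.2° = 24.61 m/s, v_y0 = 25.50 sin 15.2° = 6.686 m/s.
The projectile lands when y = 2.46 + (6.686) t − ½·18.9·t² = 0. Positive root: t = (6.686 + √(6.686² + 2·18.9·2.46)) / 18.9 = (6.686 + 11.73) / 18.9 = 0.9746 s.
Vertical velocity at impact: v_y = v_y0 − g t = 6.686 − 18.9 × 0.9746 = −11.73 m/s.
Speed: |v| = √(vₓ² + v_y²) = √(24.61² + 11.73²) = 27.26 m/s.

27.3 m/s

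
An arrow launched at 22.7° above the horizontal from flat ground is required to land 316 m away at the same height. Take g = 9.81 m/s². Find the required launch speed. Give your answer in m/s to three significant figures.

66.0 m/s

Level-ground range: R = v₀² sin(2θ)/g, so v₀ = √(gR / sin 2θ).
v₀ = √(9.81 × 316 / sin 45.40°) = √(3100 / 0.7120) = √4353.7 = 65.98 m/s.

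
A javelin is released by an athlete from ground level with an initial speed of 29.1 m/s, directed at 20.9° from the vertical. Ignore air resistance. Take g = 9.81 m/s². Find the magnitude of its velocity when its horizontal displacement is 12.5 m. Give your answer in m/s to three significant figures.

18.5 m/s

Components: vₓ = 29.10 sin 20.9° = 10.38 m/s, v_y0 = 29.10 cos 20.9° = 27.19 m/s.
x = vₓ t ⇒ t = 12.5/10.38 = 1.204 s.
Vertical velocity there: v_y = v_y0 − g t = 27.19 − 9.81 × 1.204 = 15.37 m/s.
Speed: √(vₓ² + v_y²) = √(10.38² + 15.37²) = 18.55 m/s.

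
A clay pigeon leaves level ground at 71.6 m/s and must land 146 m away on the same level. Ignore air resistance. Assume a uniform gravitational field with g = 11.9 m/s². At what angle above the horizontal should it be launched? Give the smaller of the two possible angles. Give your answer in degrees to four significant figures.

9.905°

R = v₀² sin 2θ / g gives sin 2θ = gR/v₀² = 11.9·146/71.6² = 0.3389.
2θ = 19.81° or 180° − 19.81° = 160.2°, so θ = 9.905° or 80.10°.
The smaller angle is 9.905°.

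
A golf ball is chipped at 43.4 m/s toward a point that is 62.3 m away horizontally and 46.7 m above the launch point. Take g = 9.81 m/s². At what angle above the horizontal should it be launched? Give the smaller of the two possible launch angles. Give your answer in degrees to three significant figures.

48.1°

Trajectory: y = x tanθ − g x² (1 + tan²θ)/(2v₀²). With x = 62.3, y = 46.7, v₀ = 43.4, g = 9.81:
10.11 tan²θ − 62.3 tanθ + (56.81) = 0.
tanθ = [62.3 ± √(62.3² − 4 × 10.11 × (56.81))] / (2 × 10.11) = (62.3 ± 39.81) / 20.21, giving tanθ = 1.113 or 5.051.
θ = 48.05° or 78.80°; the smaller is 48.05°.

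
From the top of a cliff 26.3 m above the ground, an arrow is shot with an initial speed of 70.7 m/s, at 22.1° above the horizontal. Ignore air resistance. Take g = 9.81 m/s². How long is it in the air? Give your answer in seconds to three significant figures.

6.28 s

vₓ = 70.70 cos 22.1° = 65.51 m/s; v_y0 = 70.70 sin 22.1° = 26.60 m/s.
The projectile lands when y = 26.3 + (26.60) t − ½·9.81·t² = 0. Positive root: t = (26.60 + √(26.60² + 2·9.81·26.3)) / 9.81 = (26.60 + 34.98) / 9.81 = 6.277 s.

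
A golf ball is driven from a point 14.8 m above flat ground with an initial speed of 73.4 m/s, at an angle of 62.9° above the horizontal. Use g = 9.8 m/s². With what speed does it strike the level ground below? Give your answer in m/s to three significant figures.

75.4 m/s

vₓ = 73.40 cos 62.9° = 33.44 m/s; v_y0 = 73.40 sin 62.9° = 65.34 m/s.
The projectile lands when y = 14.8 + (65.34) t − ½·9.80·t² = 0. Positive root: t = (65.34 + √(65.34² + 2·9.80·14.8)) / 9.80 = (65.34 + 67.52) / 9.80 = 13.56 s.
Vertical velocity at impact: v_y = v_y0 − g t = 65.34 − 9.80 × 13.56 = −67.52 m/s.
Speed: |v| = √(vₓ² + v_y²) = √(33.44² + 67.52²) = 75.35 m/s.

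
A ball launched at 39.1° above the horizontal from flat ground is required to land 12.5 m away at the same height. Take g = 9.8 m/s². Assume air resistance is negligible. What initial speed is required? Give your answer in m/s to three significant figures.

From R = (v₀² / g) sin 2θ: v₀ = √(gR / sin 2θ).
v₀ = √(9.80 × 12.5 / sin 78.20°) = √(122.5 / 0.9789) = √125.14 = 11.19 m/s.

11.2 m/s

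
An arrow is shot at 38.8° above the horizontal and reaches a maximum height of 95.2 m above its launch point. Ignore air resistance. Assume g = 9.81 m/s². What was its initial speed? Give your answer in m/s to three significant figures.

69.0 m/s

At the peak v_y = 0, so v_y0 = √(2gH) = √(2 × 9.81 × 95.2) = 43.22 m/s.
v_y0 = v₀ sin θ ⇒ v₀ = 43.22 / sin 38.8° = 68.97 m/s.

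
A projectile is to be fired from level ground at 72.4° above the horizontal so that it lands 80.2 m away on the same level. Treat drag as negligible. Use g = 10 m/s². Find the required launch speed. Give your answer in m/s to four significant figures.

37.30 m/s

Level-ground range: R = v₀² sin(2θ)/g, so v₀ = √(gR / sin 2θ).
v₀ = √(10.0 × 80.2 / sin 144.8°) = √(802.0 / 0.5764) = √1391.3 = 37.30 m/s.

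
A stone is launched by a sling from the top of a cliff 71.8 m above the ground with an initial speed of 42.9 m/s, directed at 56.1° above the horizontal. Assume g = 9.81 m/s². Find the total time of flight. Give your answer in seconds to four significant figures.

Components: vₓ = 42.90 cos 56.1° = 23.93 m/s, v_y0 = 42.90 sin 56.1° = 35.61 m/s.
The projectile lands when y = 71.8 + (35.61) t − ½·9.81·t² = 0. Positive root: t = (35.61 + √(35.61² + 2·9.81·71.8)) / 9.81 = (35.61 + 51.74) / 9.81 = 8.904 s.

8.904 s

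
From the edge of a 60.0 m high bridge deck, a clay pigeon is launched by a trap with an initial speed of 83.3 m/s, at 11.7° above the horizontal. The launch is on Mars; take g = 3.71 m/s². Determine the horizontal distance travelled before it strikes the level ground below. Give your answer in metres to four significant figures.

vₓ = 83.30 cos 11.7° = 81.57 m/s; v_y0 = 83.30 sin 11.7° = 16.89 m/s.
The projectile lands when y = 60.0 + (16.89) t − ½·3.71·t² = 0. Positive root: t = (16.89 + √(16.89² + 2·3.71·60.0)) / 3.71 = (16.89 + 27.03) / 3.71 = 11.84 s.
Horizontal distance: R = vₓ t = 81.57 × 11.84 = 965.7 m.

965.7 m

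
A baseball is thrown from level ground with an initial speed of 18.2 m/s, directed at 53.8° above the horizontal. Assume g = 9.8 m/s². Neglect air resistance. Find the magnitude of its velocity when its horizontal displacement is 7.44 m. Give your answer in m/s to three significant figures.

13.3 m/s

vₓ = 18.20 cos 53.8° = 10.75 m/s; v_y0 = 18.20 sin 53.8° = 14.69 m/s.
Time to reach x = 7.44 m: t = x/vₓ = 7.44/10.75 = 0.6922 s.
Vertical velocity there: v_y = v_y0 − g t = 14.69 − 9.80 × 0.6922 = 7.904 m/s.
Speed: √(vₓ² + v_y²) = √(10.75² + 7.904²) = 13.34 m/s.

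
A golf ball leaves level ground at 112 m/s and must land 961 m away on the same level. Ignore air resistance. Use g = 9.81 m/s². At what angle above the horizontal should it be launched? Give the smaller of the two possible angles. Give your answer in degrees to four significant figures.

Level-ground range R = v₀² sin(2θ)/g ⇒ sin(2θ) = gR/v₀² = 9.81 × 961 / 112² = 0.7515.
2θ = 48.72° or 180° − 48.72° = 131.3°, so θ = 24.36° or 65.64°.
The smaller angle is 24.36°.

24.36°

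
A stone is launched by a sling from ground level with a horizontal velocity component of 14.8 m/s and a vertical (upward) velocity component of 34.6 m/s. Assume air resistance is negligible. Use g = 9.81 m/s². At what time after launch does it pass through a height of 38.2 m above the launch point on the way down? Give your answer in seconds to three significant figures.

5.68 s

Require v_y0 t − ½ g t² = 38.2, i.e. 4.905 t² − 34.60 t + 38.2 = 0.
Quadratic formula: t = (34.60 ± √447.68) / 9.81 = (34.60 ± 21.16) / 9.81 → t = 1.370 s or 5.684 s.
The descending-branch root is 5.684 s.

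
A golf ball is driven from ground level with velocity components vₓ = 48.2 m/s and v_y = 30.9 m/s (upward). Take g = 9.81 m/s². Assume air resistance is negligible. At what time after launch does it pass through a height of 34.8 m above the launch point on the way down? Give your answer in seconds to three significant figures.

4.83 s

Require v_y0 t − ½ g t² = 34.8, i.e. 4.905 t² − 30.90 t + 34.8 = 0.
Quadratic formula: t = (30.90 ± √272.03) / 9.81 = (30.90 ± 16.49) / 9.81 → t = 1.469 s or 4.831 s.
The descending-branch root is 4.831 s.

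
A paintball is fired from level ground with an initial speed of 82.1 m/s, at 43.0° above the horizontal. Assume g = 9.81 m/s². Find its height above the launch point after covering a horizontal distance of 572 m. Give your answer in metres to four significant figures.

88.27 m

Horizontal component vₓ = 82.10 cos 43.0° = 60.04 m/s; vertical v_y0 = 82.10 sin 43.0° = 55.99 m/s.
Time to reach x = 572 m: t = x/vₓ = 572/60.04 = 9.526 s.
Height: y = v_y0 t − ½ g t² = 55.99 × 9.526 − 4.905 × 9.526² = 533.4 − 445.1 = 88.27 m.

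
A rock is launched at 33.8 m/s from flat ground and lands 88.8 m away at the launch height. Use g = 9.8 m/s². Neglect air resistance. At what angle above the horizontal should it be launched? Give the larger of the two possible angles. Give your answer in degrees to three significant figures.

Level-ground range R = v₀² sin(2θ)/g ⇒ sin(2θ) = gR/v₀² = 9.80 × 88.8 / 33.8² = 0.7617.
2θ = 49.62° or 180° − 49.62° = 130.4°, so θ = 24.81° or 65.19°.
The larger angle is 65.19°.

65.2°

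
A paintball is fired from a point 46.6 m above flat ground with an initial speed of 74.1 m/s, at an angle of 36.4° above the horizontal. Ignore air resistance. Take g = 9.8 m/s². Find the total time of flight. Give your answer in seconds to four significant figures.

Components: vₓ = 74.10 cos 36.4° = 59.64 m/s, v_y0 = 74.10 sin 36.4° = 43.97 m/s.
The projectile lands when y = 46.6 + (43.97) t − ½·9.80·t² = 0. Positive root: t = (43.97 + √(43.97² + 2·9.80·46.6)) / 9.80 = (43.97 + 53.36) / 9.80 = 9.932 s.

9.932 s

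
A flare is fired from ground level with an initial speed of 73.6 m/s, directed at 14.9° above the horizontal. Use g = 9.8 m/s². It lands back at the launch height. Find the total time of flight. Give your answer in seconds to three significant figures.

Components: vₓ = 73.60 cos 14.9° = 71.13 m/s, v_y0 = 73.60 sin 14.9° = 18.92 m/s.
Landing at launch height ⇒ T = 2 v_y0 / g = 2 × 18.92 / 9.80 = 3.862 s.

3.86 s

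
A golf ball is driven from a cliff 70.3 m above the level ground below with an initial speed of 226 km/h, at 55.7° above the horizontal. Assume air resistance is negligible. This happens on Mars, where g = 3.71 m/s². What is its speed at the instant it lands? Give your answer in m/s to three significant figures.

66.8 m/s

Convert: 226 km/h = 226/3.6 = 62.78 m/s.
vₓ = 62.78 cos 55.7° = 35.38 m/s; v_y0 = 62.78 sin 55.7° = 51.86 m/s.
Vertical motion (up positive, ground at y = 0): 1.855 t² − (51.86) t − 70.3 = 0, so t = (51.86 + √(51.86² + 2·3.71·70.3)) / 3.71 = (51.86 + 56.67) / 3.71 = 29.25 s.
Vertical velocity at impact: v_y = v_y0 − g t = 51.86 − 3.71 × 29.25 = −56.67 m/s.
Speed: |v| = √(vₓ² + v_y²) = √(35.38² + 56.67²) = 66.80 m/s.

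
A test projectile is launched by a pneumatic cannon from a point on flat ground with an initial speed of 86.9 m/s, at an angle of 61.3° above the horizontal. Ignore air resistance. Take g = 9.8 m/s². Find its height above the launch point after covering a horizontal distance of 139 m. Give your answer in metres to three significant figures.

Components: vₓ = 86.90 cos 61.3° = 41.73 m/s, v_y0 = 86.90 sin 61.3° = 76.22 m/s.
At x = 139 m, t = x/vₓ = 139/41.73 = 3.331 s.
Height: y = v_y0 t − ½ g t² = 76.22 × 3.331 − 4.900 × 3.331² = 253.9 − 54.36 = 199.5 m.

200 m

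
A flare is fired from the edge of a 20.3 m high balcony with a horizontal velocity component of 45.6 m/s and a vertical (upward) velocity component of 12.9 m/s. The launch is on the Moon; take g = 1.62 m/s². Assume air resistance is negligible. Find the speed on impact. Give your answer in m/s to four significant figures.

The projectile lands when y = 20.3 + (12.90) t − ½·1.62·t² = 0. Positive root: t = (12.90 + √(12.90² + 2·1.62·20.3)) / 1.62 = (12.90 + 15.24) / 1.62 = 17.37 s.
Vertical velocity at impact: v_y = v_y0 − g t = 12.90 − 1.62 × 17.37 = −15.24 m/s.
Speed: |v| = √(vₓ² + v_y²) = √(45.60² + 15.24²) = 48.08 m/s.

48.08 m/s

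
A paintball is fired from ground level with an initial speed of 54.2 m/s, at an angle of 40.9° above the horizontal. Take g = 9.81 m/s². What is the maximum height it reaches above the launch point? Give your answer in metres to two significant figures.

64 m

Resolve: vₓ = 54.20 cos 40.9° = 40.97 m/s and v_y0 = 54.20 sin 40.9° = 35.49 m/s.
Maximum height: H = v_y0² / (2g) = 35.49² / (2 × 9.81) = 64.19 m.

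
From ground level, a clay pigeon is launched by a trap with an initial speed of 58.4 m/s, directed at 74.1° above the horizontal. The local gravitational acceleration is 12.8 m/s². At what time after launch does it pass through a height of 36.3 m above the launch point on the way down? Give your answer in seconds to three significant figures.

Components: vₓ = 58.40 cos 74.1° = 16.00 m/s, v_y0 = 58.40 sin 74.1° = 56.17 m/s.
Set y = v_y0 t − ½ g t² = 36.3: 6.400 t² − 56.17 t + 36.3 = 0.
t = [56.17 ± √(56.17² − 2·12.8·36.3)] / 12.8 = (56.17 ± 47.17) / 12.8, so t = 0.7025 s or t = 8.073 s.
The descending-branch root is 8.073 s.

8.07 s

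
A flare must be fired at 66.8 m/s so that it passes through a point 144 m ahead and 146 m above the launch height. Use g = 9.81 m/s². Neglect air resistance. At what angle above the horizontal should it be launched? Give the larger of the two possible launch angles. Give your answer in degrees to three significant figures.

Trajectory: y = x tanθ − g x² (1 + tan²θ)/(2v₀²). With x = 144, y = 146, v₀ = 66.8, g = 9.81:
22.79 tan²θ − 144 tanθ + (168.8) = 0.
tanθ = [144 ± √(144² − 4 × 22.79 × (168.8))] / (2 × 22.79) = (144 ± 73.12) / 45.59, giving tanθ = 1.555 or 4.763.
θ = 57.25° or 78.14°; the larger is 78.14°.

78.1°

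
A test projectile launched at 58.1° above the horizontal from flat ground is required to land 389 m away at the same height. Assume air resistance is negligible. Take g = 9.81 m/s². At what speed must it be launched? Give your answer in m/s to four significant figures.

65.22 m/s

On level ground R = v₀² sin 2θ / g ⇒ v₀ = √(gR / sin 2θ).
v₀ = √(9.81 × 389 / sin 116.2°) = √(3816 / 0.8973) = √4253.1 = 65.22 m/s.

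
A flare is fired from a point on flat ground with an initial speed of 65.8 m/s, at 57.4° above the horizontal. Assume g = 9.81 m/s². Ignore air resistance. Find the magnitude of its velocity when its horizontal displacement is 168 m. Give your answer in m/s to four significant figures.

Resolve: vₓ = 65.80 cos 57.4° = 35.45 m/s and v_y0 = 65.80 sin 57.4° = 55.43 m/s.
x = vₓ t ⇒ t = 168/35.45 = 4.739 s.
Vertical velocity there: v_y = v_y0 − g t = 55.43 − 9.81 × 4.739 = 8.945 m/s.
Speed: √(vₓ² + v_y²) = √(35.45² + 8.945²) = 36.56 m/s.

36.56 m/s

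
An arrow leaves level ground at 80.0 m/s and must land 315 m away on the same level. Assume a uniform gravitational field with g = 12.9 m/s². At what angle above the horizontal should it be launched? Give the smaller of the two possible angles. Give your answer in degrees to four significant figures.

19.71°

From R = (v₀²/g) sin 2θ: sin 2θ = 12.9 × 315 / 6400.0 = 0.6349.
2θ = 39.41° or 180° − 39.41° = 140.6°, so θ = 19.71° or 70.29°.
The smaller angle is 19.71°.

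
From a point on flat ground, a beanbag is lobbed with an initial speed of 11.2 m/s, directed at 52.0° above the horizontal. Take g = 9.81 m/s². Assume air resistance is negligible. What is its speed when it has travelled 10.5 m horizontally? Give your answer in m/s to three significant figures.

Horizontal component vₓ = 11.20 cos 52.0° = 6.895 m/s; vertical v_y0 = 11.20 sin 52.0° = 8.826 m/s.
Time to reach x = 10.5 m: t = x/vₓ = 10.5/6.895 = 1.523 s.
Vertical velocity there: v_y = v_y0 − g t = 8.826 − 9.81 × 1.523 = −6.112 m/s.
Speed: √(vₓ² + v_y²) = √(6.895² + 6.112²) = 9.215 m/s.

9.21 m/s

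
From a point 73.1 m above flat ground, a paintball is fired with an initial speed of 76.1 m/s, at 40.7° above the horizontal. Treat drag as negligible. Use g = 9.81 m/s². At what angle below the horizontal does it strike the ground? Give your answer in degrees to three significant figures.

47.3°

Components: vₓ = 76.10 cos 40.7° = 57.69 m/s, v_y0 = 76.10 sin 40.7° = 49.62 m/s.
Vertical motion (up positive, ground at y = 0): 4.905 t² − (49.62) t − 73.1 = 0, so t = (49.62 + √(49.62² + 2·9.81·73.1)) / 9.81 = (49.62 + 62.42) / 9.81 = 11.42 s.
At impact: v_y = v_y0 − g t = −62.42 m/s; vₓ = 57.69 m/s.
Angle below horizontal: arctan(|v_y|/vₓ) = arctan(62.42/57.69) = 47.26°.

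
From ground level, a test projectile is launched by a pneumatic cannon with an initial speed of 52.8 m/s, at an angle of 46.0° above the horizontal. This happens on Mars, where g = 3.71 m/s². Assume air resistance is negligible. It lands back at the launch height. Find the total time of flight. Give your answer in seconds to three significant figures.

Resolve: vₓ = 52.80 cos 46.0° = 36.68 m/s and v_y0 = 52.80 sin 46.0° = 37.98 m/s.
Landing at launch height ⇒ T = 2 v_y0 / g = 2 × 37.98 / 3.71 = 20.48 s.

20.5 s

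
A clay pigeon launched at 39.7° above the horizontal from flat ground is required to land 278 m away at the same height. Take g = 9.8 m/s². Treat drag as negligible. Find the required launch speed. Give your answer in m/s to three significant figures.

52.6 m/s

On level ground R = v₀² sin 2θ / g ⇒ v₀ = √(gR / sin 2θ).
v₀ = √(9.80 × 278 / sin 79.40°) = √(2724 / 0.9829) = √2771.7 = 52.65 m/s.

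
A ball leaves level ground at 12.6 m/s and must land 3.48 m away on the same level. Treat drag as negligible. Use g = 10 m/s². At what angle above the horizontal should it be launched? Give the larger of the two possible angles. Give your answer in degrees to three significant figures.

83.7°

From R = (v₀²/g) sin 2θ: sin 2θ = 10.0 × 3.48 / 158.76 = 0.2192.
2θ = 12.66° or 180° − 12.66° = 167.3°, so θ = 6.331° or 83.67°.
The larger angle is 83.67°.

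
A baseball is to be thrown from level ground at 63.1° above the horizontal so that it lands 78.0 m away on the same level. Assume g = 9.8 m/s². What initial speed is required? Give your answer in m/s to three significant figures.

30.8 m/s

On level ground R = v₀² sin 2θ / g ⇒ v₀ = √(gR / sin 2θ).
v₀ = √(9.80 × 78.0 / sin 126.2°) = √(764.4 / 0.8070) = √947.26 = 30.78 m/s.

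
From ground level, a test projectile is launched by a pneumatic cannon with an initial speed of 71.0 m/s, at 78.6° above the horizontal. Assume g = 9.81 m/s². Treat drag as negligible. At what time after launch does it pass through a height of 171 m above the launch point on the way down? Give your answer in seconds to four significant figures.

vₓ = 71.00 cos 78.6° = 14.03 m/s; v_y0 = 71.00 sin 78.6° = 69.60 m/s.
Height y(t) = 69.60 t − 4.905 t² = 171 gives 4.905 t² − 69.60 t + 171 = 0.
Quadratic formula: t = (69.60 ± √1489.0) / 9.81 = (69.60 ± 38.59) / 9.81 → t = 3.161 s or 11.03 s.
The descending-branch root is 11.03 s.

11.03 s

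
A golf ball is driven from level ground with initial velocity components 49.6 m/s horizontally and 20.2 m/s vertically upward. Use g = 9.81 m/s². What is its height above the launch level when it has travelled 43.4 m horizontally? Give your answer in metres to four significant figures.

x = vₓ t ⇒ t = 43.4/49.60 = 0.8750 s.
Height: y = v_y0 t − ½ g t² = 20.20 × 0.8750 − 4.905 × 0.8750² = 17.68 − 3.755 = 13.92 m.

13.92 m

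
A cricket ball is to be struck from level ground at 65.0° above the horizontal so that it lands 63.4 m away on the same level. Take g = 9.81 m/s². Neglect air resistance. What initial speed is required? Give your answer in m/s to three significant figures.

28.5 m/s

From R = (v₀² / g) sin 2θ: v₀ = √(gR / sin 2θ).
v₀ = √(9.81 × 63.4 / sin 130.0°) = √(622.0 / 0.7660) = √811.90 = 28.49 m/s.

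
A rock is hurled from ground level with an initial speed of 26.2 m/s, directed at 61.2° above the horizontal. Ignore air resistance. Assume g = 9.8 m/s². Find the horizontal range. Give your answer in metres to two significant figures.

59 m

Components: vₓ = 26.20 cos 61.2° = 12.62 m/s, v_y0 = 26.20 sin 61.2° = 22.96 m/s.
Time aloft: T = 2 v_y0 / g = 2 × 22.96 / 9.80 = 4.686 s.
Range: R = vₓ T = 12.62 × 4.686 = 59.14 m.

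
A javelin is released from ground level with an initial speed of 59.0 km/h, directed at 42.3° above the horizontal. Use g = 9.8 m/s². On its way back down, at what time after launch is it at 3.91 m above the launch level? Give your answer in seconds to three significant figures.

1.81 s

Convert: 59.0 km/h = 59.0/3.6 = 16.39 m/s.
Horizontal component vₓ = 16.39 cos 42.3° = 12.12 m/s; vertical v_y0 = 16.39 sin 42.3° = 11.03 m/s.
Set y = v_y0 t − ½ g t² = 3.91: 4.900 t² − 11.03 t + 3.91 = 0.
Quadratic formula: t = (11.03 ± √45.023) / 9.80 = (11.03 ± 6.710) / 9.80 → t = 0.4408 s or 1.810 s.
The descending-branch root is 1.810 s.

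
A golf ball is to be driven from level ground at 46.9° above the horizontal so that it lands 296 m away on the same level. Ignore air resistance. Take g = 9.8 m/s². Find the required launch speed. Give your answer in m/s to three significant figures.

53.9 m/s

On level ground R = v₀² sin 2θ / g ⇒ v₀ = √(gR / sin 2θ).
v₀ = √(9.80 × 296 / sin 93.80°) = √(2901 / 0.9978) = √2907.2 = 53.92 m/s.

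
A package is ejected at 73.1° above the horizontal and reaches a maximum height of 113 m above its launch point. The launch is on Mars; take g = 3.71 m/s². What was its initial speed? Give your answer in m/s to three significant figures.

At the peak v_y = 0, so v_y0 = √(2gH) = √(2 × 3.71 × 113) = 28.96 m/s.
v_y0 = v₀ sin θ ⇒ v₀ = 28.96 / sin 73.1° = 30.26 m/s.

30.3 m/s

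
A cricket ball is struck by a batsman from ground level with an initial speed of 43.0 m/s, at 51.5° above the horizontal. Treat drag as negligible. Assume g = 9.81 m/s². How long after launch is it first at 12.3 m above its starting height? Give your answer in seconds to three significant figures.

Components: vₓ = 43.00 cos 51.5° = 26.77 m/s, v_y0 = 43.00 sin 51.5° = 33.65 m/s.
Set y = v_y0 t − ½ g t² = 12.3: 4.905 t² − 33.65 t + 12.3 = 0.
t = [33.65 ± √(33.65² − 2·9.81·12.3)] / 9.81 = (33.65 ± 29.85) / 9.81, so t = 0.3874 s or t = 6.473 s.
The first (ascending) time is 0.3874 s.

0.387 s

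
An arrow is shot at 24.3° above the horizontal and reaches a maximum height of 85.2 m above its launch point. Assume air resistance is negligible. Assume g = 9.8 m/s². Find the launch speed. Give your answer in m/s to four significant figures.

99.30 m/s

At the peak v_y = 0, so v_y0 = √(2gH) = √(2 × 9.80 × 85.2) = 40.86 m/s.
v_y0 = v₀ sin θ ⇒ v₀ = 40.86 / sin 24.3° = 99.30 m/s.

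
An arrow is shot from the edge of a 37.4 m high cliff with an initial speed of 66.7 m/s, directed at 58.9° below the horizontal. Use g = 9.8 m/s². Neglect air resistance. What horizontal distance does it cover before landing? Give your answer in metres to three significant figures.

21.4 m

vₓ = 66.70 cos 58.9° = 34.45 m/s; v_y0 = −57.11 m/s (downward).
Vertical motion (up positive, ground at y = 0): 4.900 t² − (−57.11) t − 37.4 = 0, so t = (−57.11 + √(57.11² + 2·9.80·37.4)) / 9.80 = (−57.11 + 63.21) / 9.80 = 0.6217 s.
Horizontal distance: R = vₓ t = 34.45 × 0.6217 = 21.42 m.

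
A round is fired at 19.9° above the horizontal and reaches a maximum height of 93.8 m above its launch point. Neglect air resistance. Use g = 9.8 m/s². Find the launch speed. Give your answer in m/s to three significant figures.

126 m/s

At the peak v_y = 0, so v_y0 = √(2gH) = √(2 × 9.80 × 93.8) = 42.88 m/s.
v_y0 = v₀ sin θ ⇒ v₀ = 42.88 / sin 19.9° = 126.0 m/s.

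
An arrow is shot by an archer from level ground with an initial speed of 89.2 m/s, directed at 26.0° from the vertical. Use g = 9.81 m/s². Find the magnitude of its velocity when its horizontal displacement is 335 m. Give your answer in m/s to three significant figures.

vₓ = 89.20 sin 26.0° = 39.10 m/s; v_y0 = 89.20 cos 26.0° = 80.17 m/s.
x = vₓ t ⇒ t = 335/39.10 = 8.567 s.
Vertical velocity there: v_y = v_y0 − g t = 80.17 − 9.81 × 8.567 = −3.872 m/s.
Speed: √(vₓ² + v_y²) = √(39.10² + 3.872²) = 39.29 m/s.

39.3 m/s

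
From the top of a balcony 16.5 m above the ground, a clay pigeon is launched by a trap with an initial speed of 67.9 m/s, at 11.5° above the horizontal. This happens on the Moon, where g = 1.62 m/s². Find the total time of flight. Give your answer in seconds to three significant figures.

17.9 s

Horizontal component vₓ = 67.90 cos 11.5° = 66.54 m/s; vertical v_y0 = 67.90 sin 11.5° = 13.54 m/s.
The projectile lands when y = 16.5 + (13.54) t − ½·1.62·t² = 0. Positive root: t = (13.54 + √(13.54² + 2·1.62·16.5)) / 1.62 = (13.54 + 15.39) / 1.62 = 17.85 s.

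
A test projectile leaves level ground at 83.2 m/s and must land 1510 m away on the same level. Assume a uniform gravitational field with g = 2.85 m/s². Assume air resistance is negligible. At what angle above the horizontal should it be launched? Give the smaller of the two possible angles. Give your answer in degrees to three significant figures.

From R = (v₀²/g) sin 2θ: sin 2θ = 2.85 × 1510 / 6922.2 = 0.6217.
2θ = 38.44° or 180° − 38.44° = 141.6°, so θ = 19.22° or 70.78°.
The smaller angle is 19.22°.

19.2°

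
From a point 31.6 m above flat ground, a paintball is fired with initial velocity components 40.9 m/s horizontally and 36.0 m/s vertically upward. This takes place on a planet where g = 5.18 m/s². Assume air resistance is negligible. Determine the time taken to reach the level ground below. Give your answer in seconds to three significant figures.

14.7 s

The projectile lands when y = 31.6 + (36.00) t − ½·5.18·t² = 0. Positive root: t = (36.00 + √(36.00² + 2·5.18·31.6)) / 5.18 = (36.00 + 40.29) / 5.18 = 14.73 s.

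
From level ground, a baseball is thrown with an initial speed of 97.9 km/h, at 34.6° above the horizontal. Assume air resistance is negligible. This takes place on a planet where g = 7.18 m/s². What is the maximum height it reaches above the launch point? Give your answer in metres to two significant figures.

Convert: 97.9 km/h = 97.9/3.6 = 27.19 m/s.
Components: vₓ = 27.19 cos 34.6° = 22.38 m/s, v_y0 = 27.19 sin 34.6° = 15.44 m/s.
Maximum height: H = v_y0² / (2g) = 15.44² / (2 × 7.18) = 16.61 m.

17 m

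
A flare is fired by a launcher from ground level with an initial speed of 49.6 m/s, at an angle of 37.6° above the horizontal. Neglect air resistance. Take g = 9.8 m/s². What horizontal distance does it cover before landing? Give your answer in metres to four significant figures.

242.7 m

Horizontal component vₓ = 49.60 cos 37.6° = 39.30 m/s; vertical v_y0 = 49.60 sin 37.6° = 30.26 m/s.
Flight time T = 2 v_y0 / g = 6.176 s.
Horizontal distance R = vₓ T = 39.30 × 6.176 = 242.7 m.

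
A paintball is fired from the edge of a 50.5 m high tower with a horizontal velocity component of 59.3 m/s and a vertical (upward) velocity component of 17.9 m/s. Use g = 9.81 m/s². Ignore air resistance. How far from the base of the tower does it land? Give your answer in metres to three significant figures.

327 m

With up positive and y = 0 at the ground: y(t) = 50.5 + (17.90) t − 4.905 t². Setting y = 0 and taking the positive root: t = [17.90 + √(17.90² + 2·9.81·50.5)] / 9.81 = (17.90 + 36.21) / 9.81 = 5.516 s.
Horizontal distance: R = vₓ t = 59.30 × 5.516 = 327.1 m.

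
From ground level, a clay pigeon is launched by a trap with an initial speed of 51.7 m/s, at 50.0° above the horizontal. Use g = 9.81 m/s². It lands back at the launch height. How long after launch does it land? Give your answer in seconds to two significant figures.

vₓ = 51.70 cos 50.0° = 33.23 m/s; v_y0 = 51.70 sin 50.0° = 39.60 m/s.
It returns to y = 0 when t = 2 v_y0 / g = 2(39.60)/9.81 = 8.074 s.

8.1 s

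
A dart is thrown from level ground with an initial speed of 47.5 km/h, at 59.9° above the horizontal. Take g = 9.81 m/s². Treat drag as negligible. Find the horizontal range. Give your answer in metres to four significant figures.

15.40 m

Convert: 47.5 km/h = 47.5/3.6 = 13.19 m/s.
Components: vₓ = 13.19 cos 59.9° = 6.617 m/s, v_y0 = 13.19 sin 59.9° = 11.42 m/s.
Flight time T = 2 v_y0 / g = 2.327 s.
Range: R = vₓ T = 6.617 × 2.327 = 15.40 m.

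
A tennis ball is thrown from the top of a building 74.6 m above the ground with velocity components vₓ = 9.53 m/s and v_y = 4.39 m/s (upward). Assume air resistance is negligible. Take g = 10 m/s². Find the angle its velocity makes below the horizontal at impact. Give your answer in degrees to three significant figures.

76.2°

Vertical motion (up positive, ground at y = 0): 5.000 t² − (4.390) t − 74.6 = 0, so t = (4.390 + √(4.390² + 2·10.0·74.6)) / 10.0 = (4.390 + 38.88) / 10.0 = 4.327 s.
At impact: v_y = v_y0 − g t = −38.88 m/s; vₓ = 9.530 m/s.
Angle below horizontal: arctan(|v_y|/vₓ) = arctan(38.88/9.530) = 76.23°.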